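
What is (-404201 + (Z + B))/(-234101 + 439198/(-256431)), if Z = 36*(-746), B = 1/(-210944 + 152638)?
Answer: 6444934030677933/3500178723257074 ≈ 1.8413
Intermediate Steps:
B = -1/58306 (B = 1/(-58306) = -1/58306 ≈ -1.7151e-5)
Z = -26856
(-404201 + (Z + B))/(-234101 + 439198/(-256431)) = (-404201 + (-26856 - 1/58306))/(-234101 + 439198/(-256431)) = (-404201 - 1565865937/58306)/(-234101 + 439198*(-1/256431)) = -25133209443/(58306*(-234101 - 439198/256431)) = -25133209443/(58306*(-60031192729/256431)) = -25133209443/58306*(-256431/60031192729) = 6444934030677933/3500178723257074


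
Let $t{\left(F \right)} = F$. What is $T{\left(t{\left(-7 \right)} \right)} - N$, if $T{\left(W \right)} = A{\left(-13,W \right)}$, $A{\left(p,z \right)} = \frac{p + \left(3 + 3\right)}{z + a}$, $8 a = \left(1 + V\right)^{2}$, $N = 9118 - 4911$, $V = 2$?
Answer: $- \frac{197673}{47} \approx -4205.8$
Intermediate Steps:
$N = 4207$ ($N = 9118 - 4911 = 4207$)
$a = \frac{9}{8}$ ($a = \frac{\left(1 + 2\right)^{2}}{8} = \frac{3^{2}}{8} = \frac{1}{8} \cdot 9 = \frac{9}{8} \approx 1.125$)
$A{\left(p,z \right)} = \frac{6 + p}{\frac{9}{8} + z}$ ($A{\left(p,z \right)} = \frac{p + \left(3 + 3\right)}{z + \frac{9}{8}} = \frac{p + 6}{\frac{9}{8} + z} = \frac{6 + p}{\frac{9}{8} + z}$)
$T{\left(W \right)} = - \frac{56}{9 + 8 W}$ ($T{\left(W \right)} = \frac{8 \left(6 - 13\right)}{9 + 8 W} = 8 \frac{1}{9 + 8 W} \left(-7\right) = - \frac{56}{9 + 8 W}$)
$T{\left(t{\left(-7 \right)} \right)} - N = - \frac{56}{9 + 8 \left(-7\right)} - 4207 = - \frac{56}{9 - 56} - 4207 = - \frac{56}{-47} - 4207 = \left(-56\right) \left(- \frac{1}{47}\right) - 4207 = \frac{56}{47} - 4207 = - \frac{197673}{47}$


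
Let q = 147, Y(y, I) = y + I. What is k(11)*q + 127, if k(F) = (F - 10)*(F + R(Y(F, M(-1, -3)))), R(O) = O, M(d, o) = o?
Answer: 2920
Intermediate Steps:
Y(y, I) = I + y
k(F) = (-10 + F)*(-3 + 2*F) (k(F) = (F - 10)*(F + (-3 + F)) = (-10 + F)*(-3 + 2*F))
k(11)*q + 127 = (30 - 23*11 + 2*11²)*147 + 127 = (30 - 253 + 2*121)*147 + 127 = (30 - 253 + 242)*147 + 127 = 19*147 + 127 = 2793 + 127 = 2920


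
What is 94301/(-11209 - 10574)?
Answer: -94301/21783 ≈ -4.3291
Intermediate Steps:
94301/(-11209 - 10574) = 94301/(-21783) = 94301*(-1/21783) = -94301/21783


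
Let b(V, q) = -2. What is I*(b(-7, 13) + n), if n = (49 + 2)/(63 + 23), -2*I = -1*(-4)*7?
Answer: 847/43 ≈ 19.698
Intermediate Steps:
I = -14 (I = -(-1*(-4))*7/2 = -2*7 = -1/2*28 = -14)
n = 51/86 ≈ 0.59302
I*(b(-7, 13) + n) = -14*(-2 + 51/86) = -14*(-121/86) = 847/43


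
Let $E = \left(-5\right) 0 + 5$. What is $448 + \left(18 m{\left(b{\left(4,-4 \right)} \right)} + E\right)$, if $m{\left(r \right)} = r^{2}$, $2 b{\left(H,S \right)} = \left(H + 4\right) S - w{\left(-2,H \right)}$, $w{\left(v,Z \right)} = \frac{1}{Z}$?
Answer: $\frac{164265}{32} \approx 5133.3$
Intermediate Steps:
$b{\left(H,S \right)} = - \frac{1}{2 H} + \frac{S \left(4 + H\right)}{2}$ ($b{\left(H,S \right)} = \frac{\left(H + 4\right) S - \frac{1}{H}}{2} = \frac{\left(4 + H\right) S - \frac{1}{H}}{2} = \frac{S \left(4 + H\right) - \frac{1}{H}}{2} = \frac{- \frac{1}{H} + S \left(4 + H\right)}{2} = - \frac{1}{2 H} + \frac{S \left(4 + H\right)}{2}$)
$E = 5$ ($E = 0 + 5 = 5$)
$448 + \left(18 m{\left(b{\left(4,-4 \right)} \right)} + E\right) = 448 + \left(18 \left(\frac{-1 + 4 \left(-4\right) \left(4 + 4\right)}{2 \cdot 4}\right)^{2} + 5\right) = 448 + \left(18 \left(\frac{1}{2} \cdot \frac{1}{4} \left(-1 + 4 \left(-4\right) 8\right)\right)^{2} + 5\right) = 448 + \left(18 \left(\frac{1}{2} \cdot \frac{1}{4} \left(-1 - 128\right)\right)^{2} + 5\right) = 448 + \left(18 \left(\frac{1}{2} \cdot \frac{1}{4} \left(-129\right)\right)^{2} + 5\right) = 448 + \left(18 \left(- \frac{129}{8}\right)^{2} + 5\right) = 448 + \left(18 \cdot \frac{16641}{64} + 5\right) = 448 + \left(\frac{149769}{32} + 5\right) = 448 + \frac{149929}{32} = \frac{164265}{32}$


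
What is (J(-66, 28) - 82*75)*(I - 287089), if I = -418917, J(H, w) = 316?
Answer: 4118839004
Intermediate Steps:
(J(-66, 28) - 82*75)*(I - 287089) = (316 - 82*75)*(-418917 - 287089) = (316 - 6150)*(-706006) = -5834*(-706006) = 4118839004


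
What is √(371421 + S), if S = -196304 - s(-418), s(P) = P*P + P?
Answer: √811 ≈ 28.478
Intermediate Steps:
s(P) = P + P² (s(P) = P² + P = P + P²)
S = -370610 (S = -196304 - (-418)*(1 - 418) = -196304 - (-418)*(-417) = -196304 - 1*174306 = -196304 - 174306 = -370610)
√(371421 + S) = √(371421 - 370610) = √811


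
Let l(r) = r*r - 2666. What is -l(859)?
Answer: -735215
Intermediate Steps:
l(r) = -2666 + r² (l(r) = r² - 2666 = -2666 + r²)
-l(859) = -(-2666 + 859²) = -(-2666 + 737881) = -1*735215 = -735215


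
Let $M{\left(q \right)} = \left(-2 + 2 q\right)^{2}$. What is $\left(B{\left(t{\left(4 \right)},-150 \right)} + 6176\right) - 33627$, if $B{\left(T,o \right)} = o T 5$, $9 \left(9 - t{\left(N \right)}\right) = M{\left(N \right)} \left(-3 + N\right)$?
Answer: $-31201$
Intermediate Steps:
$t{\left(N \right)} = 9 - \frac{4 \left(-1 + N\right)^{2} \left(-3 + N\right)}{9}$
$B{\left(T,o \right)} = 5 T o$ ($B{\left(T,o \right)} = T o 5 = 5 T o$)
$\left(B{\left(t{\left(4 \right)},-150 \right)} + 6176\right) - 33627 = \left(5 \left(\frac{31}{3} - \frac{112}{9} - \frac{4 \cdot 4^{3}}{9} + \frac{20 \cdot 4^{2}}{9}\right) \left(-150\right) + 6176\right) - 33627 = \left(5 \left(\frac{31}{3} - \frac{112}{9} - \frac{256}{9} + \frac{20}{9} \cdot 16\right) \left(-150\right) + 6176\right) - 33627 = \left(5 \left(\frac{31}{3} - \frac{112}{9} - \frac{256}{9} + \frac{320}{9}\right) \left(-150\right) + 6176\right) - 33627 = \left(5 \cdot 5 \left(-150\right) + 6176\right) - 33627 = \left(-3750 + 6176\right) - 33627 = 2426 - 33627 = -31201$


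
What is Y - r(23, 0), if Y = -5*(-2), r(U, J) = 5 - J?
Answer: 5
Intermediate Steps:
Y = 10
Y - r(23, 0) = 10 - (5 - 1*0) = 10 - (5 + 0) = 10 - 1*5 = 10 - 5 = 5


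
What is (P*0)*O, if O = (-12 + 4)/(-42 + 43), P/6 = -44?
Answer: 0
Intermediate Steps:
P = -264 (P = 6*(-44) = -264)
O = -8 (O = -8/1 = -8*1 = -8)
(P*0)*O = -264*0*(-8) = 0*(-8) = 0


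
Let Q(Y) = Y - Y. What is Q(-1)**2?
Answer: 0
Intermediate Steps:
Q(Y) = 0
Q(-1)**2 = 0**2 = 0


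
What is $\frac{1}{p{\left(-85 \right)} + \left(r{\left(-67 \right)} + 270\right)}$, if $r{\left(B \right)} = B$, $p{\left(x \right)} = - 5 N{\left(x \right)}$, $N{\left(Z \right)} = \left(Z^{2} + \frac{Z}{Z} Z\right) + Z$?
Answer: $- \frac{1}{35072} \approx -2.8513 \cdot 10^{-5}$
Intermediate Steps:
$N{\left(Z \right)} = Z^{2} + 2 Z$ ($N{\left(Z \right)} = \left(Z^{2} + 1 Z\right) + Z = \left(Z^{2} + Z\right) + Z = \left(Z + Z^{2}\right) + Z = Z^{2} + 2 Z$)
$p{\left(x \right)} = - 5 x \left(2 + x\right)$
$\frac{1}{p{\left(-85 \right)} + \left(r{\left(-67 \right)} + 270\right)} = \frac{1}{\left(-5\right) \left(-85\right) \left(2 - 85\right) + \left(-67 + 270\right)} = \frac{1}{\left(-5\right) \left(-85\right) \left(-83\right) + 203} = \frac{1}{-35275 + 203} = \frac{1}{-35072} = - \frac{1}{35072}$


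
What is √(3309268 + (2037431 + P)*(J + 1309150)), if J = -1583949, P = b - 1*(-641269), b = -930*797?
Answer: I*√532417005242 ≈ 7.2967e+5*I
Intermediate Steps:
b = -741210
P = -99941 (P = -741210 - 1*(-641269) = -741210 + 641269 = -99941)
√(3309268 + (2037431 + P)*(J + 1309150)) = √(3309268 + (2037431 - 99941)*(-1583949 + 1309150)) = √(3309268 + 1937490*(-274799)) = √(3309268 - 532420314510) = √(-532417005242) = I*√532417005242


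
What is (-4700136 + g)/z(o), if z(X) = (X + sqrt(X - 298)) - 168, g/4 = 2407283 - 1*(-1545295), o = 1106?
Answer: 868445424/73253 - 1851696*sqrt(202)/73253 ≈ 11496.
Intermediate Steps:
g = 15810312 (g = 4*(2407283 - 1*(-1545295)) = 4*(2407283 + 1545295) = 4*3952578 = 15810312)
z(X) = -168 + X + sqrt(-298 + X) (z(X) = (X + sqrt(-298 + X)) - 168 = -168 + X + sqrt(-298 + X))
(-4700136 + g)/z(o) = (-4700136 + 15810312)/(-168 + 1106 + sqrt(-298 + 1106)) = 11110176/(-168 + 1106 + sqrt(808)) = 11110176/(-168 + 1106 + 2*sqrt(202)) = 11110176/(938 + 2*sqrt(202))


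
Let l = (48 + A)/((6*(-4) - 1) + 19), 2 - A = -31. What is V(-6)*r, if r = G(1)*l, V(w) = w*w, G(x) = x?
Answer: -486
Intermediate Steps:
A = 33 (A = 2 - 1*(-31) = 2 + 31 = 33)
V(w) = w²
l = -27/2 (l = (48 + 33)/((6*(-4) - 1) + 19) = 81/((-24 - 1) + 19) = 81/(-25 + 19) = 81/(-6) = 81*(-⅙) = -27/2 ≈ -13.500)
r = -27/2 (r = 1*(-27/2) = -27/2 ≈ -13.500)
V(-6)*r = (-6)²*(-27/2) = 36*(-27/2) = -486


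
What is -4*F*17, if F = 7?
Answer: -476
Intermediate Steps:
-4*F*17 = -4*7*17 = -28*17 = -476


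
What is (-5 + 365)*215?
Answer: 77400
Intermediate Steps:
(-5 + 365)*215 = 360*215 = 77400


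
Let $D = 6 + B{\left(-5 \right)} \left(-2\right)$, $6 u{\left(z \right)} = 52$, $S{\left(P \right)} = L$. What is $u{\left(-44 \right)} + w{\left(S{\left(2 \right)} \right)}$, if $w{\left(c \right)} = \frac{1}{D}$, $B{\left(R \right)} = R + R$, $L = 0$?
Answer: $\frac{679}{78} \approx 8.7051$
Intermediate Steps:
$S{\left(P \right)} = 0$
$B{\left(R \right)} = 2 R$
$u{\left(z \right)} = \frac{26}{3}$ ($u{\left(z \right)} = \frac{1}{6} \cdot 52 = \frac{26}{3}$)
$D = 26$ ($D = 6 + 2 \left(-5\right) \left(-2\right) = 6 - -20 = 6 + 20 = 26$)
$w{\left(c \right)} = \frac{1}{26}$
$u{\left(-44 \right)} + w{\left(S{\left(2 \right)} \right)} = \frac{26}{3} + \frac{1}{26} = \frac{679}{78}$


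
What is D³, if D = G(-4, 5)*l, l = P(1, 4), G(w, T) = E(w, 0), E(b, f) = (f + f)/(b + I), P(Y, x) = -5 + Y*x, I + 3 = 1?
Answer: 0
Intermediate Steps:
I = -2 (I = -3 + 1 = -2)
E(b, f) = 2*f/(-2 + b) (E(b, f) = (f + f)/(b - 2) = (2*f)/(-2 + b) = 2*f/(-2 + b))
G(w, T) = 0 (G(w, T) = 2*0/(-2 + w) = 0)
l = -1 (l = -5 + 1*4 = -5 + 4 = -1)
D = 0 (D = 0*(-1) = 0)
D³ = 0³ = 0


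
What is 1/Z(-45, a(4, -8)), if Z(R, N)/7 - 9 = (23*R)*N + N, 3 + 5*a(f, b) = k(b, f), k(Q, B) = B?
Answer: -5/6923 ≈ -0.00072223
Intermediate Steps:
a(f, b) = -3/5 + f/5
Z(R, N) = 63 + 7*N + 161*N*R (Z(R, N) = 63 + 7*((23*R)*N + N) = 63 + 7*(23*N*R + N) = 63 + 7*(N + 23*N*R) = 63 + (7*N + 161*N*R) = 63 + 7*N + 161*N*R)
1/Z(-45, a(4, -8)) = 1/(63 + 7*(-3/5 + (1/5)*4) + 161*(-3/5 + (1/5)*4)*(-45)) = 1/(63 + 7*(-3/5 + 4/5) + 161*(-3/5 + 4/5)*(-45)) = 1/(63 + 7*(1/5) + 161*(1/5)*(-45)) = 1/(63 + 7/5 - 1449) = 1/(-6923/5) = -5/6923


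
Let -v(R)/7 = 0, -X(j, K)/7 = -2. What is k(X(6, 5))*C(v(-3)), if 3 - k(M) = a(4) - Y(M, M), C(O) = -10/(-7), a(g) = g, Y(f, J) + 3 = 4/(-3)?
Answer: -160/21 ≈ -7.6190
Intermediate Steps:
X(j, K) = 14 (X(j, K) = -7*(-2) = 14)
Y(f, J) = -13/3 (Y(f, J) = -3 + 4/(-3) = -3 + 4*(-1/3) = -3 - 4/3 = -13/3)
v(R) = 0 (v(R) = -7*0 = 0)
C(O) = 10/7 (C(O) = -10*(-1/7) = 10/7)
k(M) = -16/3 (k(M) = 3 - (4 - 1*(-13/3)) = 3 - (4 + 13/3) = 3 - 1*25/3 = 3 - 25/3 = -16/3)
k(X(6, 5))*C(v(-3)) = -16/3*10/7 = -160/21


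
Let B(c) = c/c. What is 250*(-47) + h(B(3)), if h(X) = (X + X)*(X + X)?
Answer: -11746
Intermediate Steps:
B(c) = 1
h(X) = 4*X² (h(X) = (2*X)*(2*X) = 4*X²)
250*(-47) + h(B(3)) = 250*(-47) + 4*1² = -11750 + 4*1 = -11750 + 4 = -11746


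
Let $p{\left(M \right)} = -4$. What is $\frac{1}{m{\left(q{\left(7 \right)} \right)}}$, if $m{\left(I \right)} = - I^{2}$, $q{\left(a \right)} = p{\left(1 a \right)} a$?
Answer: $- \frac{1}{784} \approx -0.0012755$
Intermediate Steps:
$q{\left(a \right)} = - 4 a$
$\frac{1}{m{\left(q{\left(7 \right)} \right)}} = \frac{1}{\left(-1\right) \left(\left(-4\right) 7\right)^{2}} = \frac{1}{\left(-1\right) \left(-28\right)^{2}} = \frac{1}{\left(-1\right) 784} = \frac{1}{-784} = - \frac{1}{784}$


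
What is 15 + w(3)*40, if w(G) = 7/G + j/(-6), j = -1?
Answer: 115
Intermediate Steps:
w(G) = ⅙ + 7/G (w(G) = 7/G - 1/(-6) = 7/G - 1*(-⅙) = 7/G + ⅙ = ⅙ + 7/G)
15 + w(3)*40 = 15 + ((⅙)*(42 + 3)/3)*40 = 15 + ((⅙)*(⅓)*45)*40 = 15 + (5/2)*40 = 15 + 100 = 115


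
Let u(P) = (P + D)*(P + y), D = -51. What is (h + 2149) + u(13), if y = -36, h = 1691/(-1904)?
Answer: 5754101/1904 ≈ 3022.1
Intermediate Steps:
h = -1691/1904 (h = 1691*(-1/1904) = -1691/1904 ≈ -0.88813)
u(P) = (-51 + P)*(-36 + P) (u(P) = (P - 51)*(P - 36) = (-51 + P)*(-36 + P))
(h + 2149) + u(13) = (-1691/1904 + 2149) + (1836 + 13**2 - 87*13) = 4090005/1904 + (1836 + 169 - 1131) = 4090005/1904 + 874 = 5754101/1904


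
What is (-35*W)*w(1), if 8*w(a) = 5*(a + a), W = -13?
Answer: 2275/4 ≈ 568.75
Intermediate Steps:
w(a) = 5*a/4 (w(a) = (5*(a + a))/8 = (5*(2*a))/8 = (10*a)/8 = 5*a/4)
(-35*W)*w(1) = (-35*(-13))*((5/4)*1) = 455*(5/4) = 2275/4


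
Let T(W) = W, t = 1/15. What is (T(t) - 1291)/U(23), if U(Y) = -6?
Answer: 9682/45 ≈ 215.16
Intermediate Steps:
t = 1/15 ≈ 0.066667
(T(t) - 1291)/U(23) = (1/15 - 1291)/(-6) = -19364/15*(-1/6) = 9682/45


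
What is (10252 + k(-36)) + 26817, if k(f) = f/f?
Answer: 37070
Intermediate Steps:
k(f) = 1
(10252 + k(-36)) + 26817 = (10252 + 1) + 26817 = 10253 + 26817 = 37070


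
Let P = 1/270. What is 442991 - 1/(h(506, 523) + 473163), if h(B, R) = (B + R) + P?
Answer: 56716953276161/128031841 ≈ 4.4299e+5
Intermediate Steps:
P = 1/270 ≈ 0.0037037
h(B, R) = 1/270 + B + R (h(B, R) = (B + R) + 1/270 = 1/270 + B + R)
442991 - 1/(h(506, 523) + 473163) = 442991 - 1/((1/270 + 506 + 523) + 473163) = 442991 - 1/(277831/270 + 473163) = 442991 - 1/128031841/270 = 442991 - 1*270/128031841 = 442991 - 270/128031841 = 56716953276161/128031841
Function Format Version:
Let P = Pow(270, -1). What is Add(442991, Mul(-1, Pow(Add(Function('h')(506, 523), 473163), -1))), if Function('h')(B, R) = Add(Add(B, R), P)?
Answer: Rational(56716953276161, 128031841) ≈ 4.4299e+5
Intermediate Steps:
P = Rational(1, 270) ≈ 0.0037037
Function('h')(B, R) = Add(Rational(1, 270), B, R) (Function('h')(B, R) = Add(Add(B, R), Rational(1, 270)) = Add(Rational(1, 270), B, R))
Add(442991, Mul(-1, Pow(Add(Function('h')(506, 523), 473163), -1))) = Add(442991, Mul(-1, Pow(Add(Add(Rational(1, 270), 506, 523), 473163), -1))) = Add(442991, Mul(-1, Pow(Add(Rational(277831, 270), 473163), -1))) = Add(442991, Mul(-1, Pow(Rational(128031841, 270), -1))) = Add(442991, Mul(-1, Rational(270, 128031841))) = Add(442991, Rational(-270, 128031841)) = Rational(56716953276161, 128031841)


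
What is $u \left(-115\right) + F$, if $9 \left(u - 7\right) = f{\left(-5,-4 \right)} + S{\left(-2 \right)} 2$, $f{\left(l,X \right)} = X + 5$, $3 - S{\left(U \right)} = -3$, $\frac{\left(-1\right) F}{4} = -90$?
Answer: $- \frac{5500}{9} \approx -611.11$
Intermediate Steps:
$F = 360$ ($F = \left(-4\right) \left(-90\right) = 360$)
$S{\left(U \right)} = 6$ ($S{\left(U \right)} = 3 - -3 = 3 + 3 = 6$)
$f{\left(l,X \right)} = 5 + X$
$u = \frac{76}{9}$ ($u = 7 + \frac{\left(5 - 4\right) + 6 \cdot 2}{9} = 7 + \frac{1 + 12}{9} = 7 + \frac{1}{9} \cdot 13 = 7 + \frac{13}{9} = \frac{76}{9} \approx 8.4444$)
$u \left(-115\right) + F = \frac{76}{9} \left(-115\right) + 360 = - \frac{8740}{9} + 360 = - \frac{5500}{9}$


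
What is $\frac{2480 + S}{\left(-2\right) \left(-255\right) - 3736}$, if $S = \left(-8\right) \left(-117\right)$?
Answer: $- \frac{1708}{1613} \approx -1.0589$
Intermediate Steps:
$S = 936$
$\frac{2480 + S}{\left(-2\right) \left(-255\right) - 3736} = \frac{2480 + 936}{\left(-2\right) \left(-255\right) - 3736} = \frac{3416}{510 - 3736} = \frac{3416}{-3226} = 3416 \left(- \frac{1}{3226}\right) = - \frac{1708}{1613}$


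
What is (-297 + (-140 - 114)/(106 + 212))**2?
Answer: 2242022500/25281 ≈ 88684.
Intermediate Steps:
(-297 + (-140 - 114)/(106 + 212))**2 = (-297 - 254/318)**2 = (-297 - 254*1/318)**2 = (-297 - 127/159)**2 = (-47350/159)**2 = 2242022500/25281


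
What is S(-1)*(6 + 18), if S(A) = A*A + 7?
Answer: 192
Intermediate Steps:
S(A) = 7 + A² (S(A) = A² + 7 = 7 + A²)
S(-1)*(6 + 18) = (7 + (-1)²)*(6 + 18) = (7 + 1)*24 = 8*24 = 192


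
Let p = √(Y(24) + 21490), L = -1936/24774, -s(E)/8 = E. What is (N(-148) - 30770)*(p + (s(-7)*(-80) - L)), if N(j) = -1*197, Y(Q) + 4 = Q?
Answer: 1718445289864/12387 - 92901*√2390 ≈ 1.3419e+8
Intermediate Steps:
s(E) = -8*E
L = -968/12387 (L = -1936*1/24774 = -968/12387 ≈ -0.078146)
Y(Q) = -4 + Q
p = 3*√2390 (p = √((-4 + 24) + 21490) = √(20 + 21490) = √21510 = 3*√2390 ≈ 146.66)
N(j) = -197
(N(-148) - 30770)*(p + (s(-7)*(-80) - L)) = (-197 - 30770)*(3*√2390 + (-8*(-7)*(-80) - 1*(-968/12387))) = -30967*(3*√2390 + (56*(-80) + 968/12387)) = -30967*(3*√2390 + (-4480 + 968/12387)) = -30967*(3*√2390 - 55492792/12387) = -30967*(-55492792/12387 + 3*√2390) = 1718445289864/12387 - 92901*√2390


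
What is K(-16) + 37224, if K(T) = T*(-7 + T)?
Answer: 37592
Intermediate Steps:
K(-16) + 37224 = -16*(-7 - 16) + 37224 = -16*(-23) + 37224 = 368 + 37224 = 37592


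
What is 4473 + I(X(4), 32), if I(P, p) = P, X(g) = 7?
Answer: 4480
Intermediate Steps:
4473 + I(X(4), 32) = 4473 + 7 = 4480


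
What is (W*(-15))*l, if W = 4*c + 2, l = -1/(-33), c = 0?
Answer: -10/11 ≈ -0.90909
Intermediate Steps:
l = 1/33 (l = -1*(-1/33) = 1/33 ≈ 0.030303)
W = 2 (W = 4*0 + 2 = 0 + 2 = 2)
(W*(-15))*l = (2*(-15))*(1/33) = -30*1/33 = -10/11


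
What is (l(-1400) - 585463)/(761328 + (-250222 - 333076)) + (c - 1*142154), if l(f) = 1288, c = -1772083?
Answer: -68158439457/35606 ≈ -1.9142e+6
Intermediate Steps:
(l(-1400) - 585463)/(761328 + (-250222 - 333076)) + (c - 1*142154) = (1288 - 585463)/(761328 + (-250222 - 333076)) + (-1772083 - 1*142154) = -584175/(761328 - 583298) + (-1772083 - 142154) = -584175/178030 - 1914237 = -584175*1/178030 - 1914237 = -116835/35606 - 1914237 = -68158439457/35606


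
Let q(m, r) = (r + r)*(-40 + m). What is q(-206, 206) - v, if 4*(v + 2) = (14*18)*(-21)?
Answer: -100027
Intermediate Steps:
v = -1325 (v = -2 + ((14*18)*(-21))/4 = -2 + (252*(-21))/4 = -2 + (1/4)*(-5292) = -2 - 1323 = -1325)
q(m, r) = 2*r*(-40 + m) (q(m, r) = (2*r)*(-40 + m) = 2*r*(-40 + m))
q(-206, 206) - v = 2*206*(-40 - 206) - 1*(-1325) = 2*206*(-246) + 1325 = -101352 + 1325 = -100027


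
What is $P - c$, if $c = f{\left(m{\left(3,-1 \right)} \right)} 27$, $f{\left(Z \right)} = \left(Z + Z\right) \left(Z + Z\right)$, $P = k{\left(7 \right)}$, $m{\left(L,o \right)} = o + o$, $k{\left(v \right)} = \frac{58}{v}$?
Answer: $- \frac{2966}{7} \approx -423.71$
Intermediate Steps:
$m{\left(L,o \right)} = 2 o$
$P = \frac{58}{7} \approx 8.2857$
$f{\left(Z \right)} = 4 Z^{2}$ ($f{\left(Z \right)} = 2 Z 2 Z = 4 Z^{2}$)
$c = 432$ ($c = 4 \left(2 \left(-1\right)\right)^{2} \cdot 27 = 4 \left(-2\right)^{2} \cdot 27 = 4 \cdot 4 \cdot 27 = 16 \cdot 27 = 432$)
$P - c = \frac{58}{7} - 432 = - \frac{2966}{7}$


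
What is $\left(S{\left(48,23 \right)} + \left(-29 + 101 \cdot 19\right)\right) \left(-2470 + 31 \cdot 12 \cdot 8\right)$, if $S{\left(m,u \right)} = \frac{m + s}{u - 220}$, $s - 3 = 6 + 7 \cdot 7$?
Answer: $\frac{188345344}{197} \approx 9.5607 \cdot 10^{5}$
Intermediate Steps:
$s = 58$ ($s = 3 + \left(6 + 7 \cdot 7\right) = 3 + \left(6 + 49\right) = 3 + 55 = 58$)
$S{\left(m,u \right)} = \frac{58 + m}{-220 + u}$ ($S{\left(m,u \right)} = \frac{m + 58}{u - 220} = \frac{58 + m}{-220 + u}$)
$\left(S{\left(48,23 \right)} + \left(-29 + 101 \cdot 19\right)\right) \left(-2470 + 31 \cdot 12 \cdot 8\right) = \left(\frac{58 + 48}{-220 + 23} + \left(-29 + 101 \cdot 19\right)\right) \left(-2470 + 31 \cdot 12 \cdot 8\right) = \left(\frac{1}{-197} \cdot 106 + \left(-29 + 1919\right)\right) \left(-2470 + 372 \cdot 8\right) = \left(\left(- \frac{1}{197}\right) 106 + 1890\right) \left(-2470 + 2976\right) = \left(- \frac{106}{197} + 1890\right) 506 = \frac{372224}{197} \cdot 506 = \frac{188345344}{197}$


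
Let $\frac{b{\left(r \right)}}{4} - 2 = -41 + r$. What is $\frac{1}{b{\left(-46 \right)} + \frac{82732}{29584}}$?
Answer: $- \frac{172}{57999} \approx -0.0029656$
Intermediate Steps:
$b{\left(r \right)} = -156 + 4 r$ ($b{\left(r \right)} = 8 + 4 \left(-41 + r\right) = 8 + \left(-164 + 4 r\right) = -156 + 4 r$)
$\frac{1}{b{\left(-46 \right)} + \frac{82732}{29584}} = \frac{1}{\left(-156 + 4 \left(-46\right)\right) + \frac{82732}{29584}} = \frac{1}{\left(-156 - 184\right) + 82732 \cdot \frac{1}{29584}} = \frac{1}{-340 + \frac{481}{172}} = \frac{1}{- \frac{57999}{172}} = - \frac{172}{57999}$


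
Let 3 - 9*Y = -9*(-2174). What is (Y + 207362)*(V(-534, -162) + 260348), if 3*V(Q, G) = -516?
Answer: 160155239440/3 ≈ 5.3385e+10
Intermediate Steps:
Y = -6521/3 (Y = 1/3 - (-1)*(-2174) = 1/3 - 1/9*19566 = 1/3 - 2174 = -6521/3 ≈ -2173.7)
V(Q, G) = -172 (V(Q, G) = (1/3)*(-516) = -172)
(Y + 207362)*(V(-534, -162) + 260348) = (-6521/3 + 207362)*(-172 + 260348) = (615565/3)*260176 = 160155239440/3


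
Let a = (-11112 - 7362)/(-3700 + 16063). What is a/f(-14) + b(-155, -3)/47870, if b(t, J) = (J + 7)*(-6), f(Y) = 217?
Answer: -158122814/21404041295 ≈ -0.0073875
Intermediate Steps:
a = -6158/4121 (a = -18474/12363 = -18474*1/12363 = -6158/4121 ≈ -1.4943)
b(t, J) = -42 - 6*J (b(t, J) = (7 + J)*(-6) = -42 - 6*J)
a/f(-14) + b(-155, -3)/47870 = -6158/4121/217 + (-42 - 6*(-3))/47870 = -6158/4121*1/217 + (-42 + 18)*(1/47870) = -6158/894257 - 24*1/47870 = -6158/894257 - 12/23935 = -158122814/21404041295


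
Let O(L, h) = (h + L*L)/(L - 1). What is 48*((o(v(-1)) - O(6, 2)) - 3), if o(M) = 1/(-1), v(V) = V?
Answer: -2784/5 ≈ -556.80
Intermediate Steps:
O(L, h) = (h + L**2)/(-1 + L)
o(M) = -1
48*((o(v(-1)) - O(6, 2)) - 3) = 48*((-1 - (2 + 6**2)/(-1 + 6)) - 3) = 48*((-1 - (2 + 36)/5) - 3) = 48*((-1 - 38/5) - 3) = 48*(-43/5 - 3) = 48*(-58/5) = -2784/5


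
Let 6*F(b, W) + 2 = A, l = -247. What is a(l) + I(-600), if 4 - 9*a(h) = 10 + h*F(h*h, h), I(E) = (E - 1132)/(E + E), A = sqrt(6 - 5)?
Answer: -10253/2700 ≈ -3.7974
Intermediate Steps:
A = 1 (A = sqrt(1) = 1)
F(b, W) = -1/6 (F(b, W) = -1/3 + (1/6)*1 = -1/3 + 1/6 = -1/6)
I(E) = (-1132 + E)/(2*E) (I(E) = (-1132 + E)/((2*E)) = (-1132 + E)*(1/(2*E)) = (-1132 + E)/(2*E))
a(h) = -2/3 + h/54 (a(h) = 4/9 - (10 + h*(-1/6))/9 = 4/9 - (10 - h/6)/9 = 4/9 + (-10/9 + h/54) = -2/3 + h/54)
a(l) + I(-600) = (-2/3 + (1/54)*(-247)) + (1/2)*(-1132 - 600)/(-600) = (-2/3 - 247/54) + (1/2)*(-1/600)*(-1732) = -283/54 + 433/300 = -10253/2700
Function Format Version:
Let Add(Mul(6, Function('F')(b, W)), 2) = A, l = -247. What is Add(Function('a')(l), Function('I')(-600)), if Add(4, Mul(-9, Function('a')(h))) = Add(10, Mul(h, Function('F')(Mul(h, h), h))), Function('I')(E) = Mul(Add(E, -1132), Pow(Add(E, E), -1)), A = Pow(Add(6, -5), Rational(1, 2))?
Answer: Rational(-10253, 2700) ≈ -3.7974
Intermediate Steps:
A = 1 (A = Pow(1, Rational(1, 2)) = 1)
Function('F')(b, W) = Rational(-1, 6) (Function('F')(b, W) = Add(Rational(-1, 3), Mul(Rational(1, 6), 1)) = Add(Rational(-1, 3), Rational(1, 6)) = Rational(-1, 6))
Function('I')(E) = Mul(Rational(1, 2), Pow(E, -1), Add(-1132, E)) (Function('I')(E) = Mul(Add(-1132, E), Pow(Mul(2, E), -1)) = Mul(Add(-1132, E), Mul(Rational(1, 2), Pow(E, -1))) = Mul(Rational(1, 2), Pow(E, -1), Add(-1132, E)))
Function('a')(h) = Add(Rational(-2, 3), Mul(Rational(1, 54), h)) (Function('a')(h) = Add(Rational(4, 9), Mul(Rational(-1, 9), Add(10, Mul(h, Rational(-1, 6))))) = Add(Rational(4, 9), Mul(Rational(-1, 9), Add(10, Mul(Rational(-1, 6), h)))) = Add(Rational(4, 9), Add(Rational(-10, 9), Mul(Rational(1, 54), h))) = Add(Rational(-2, 3), Mul(Rational(1, 54), h)))
Add(Function('a')(l), Function('I')(-600)) = Add(Add(Rational(-2, 3), Mul(Rational(1, 54), -247)), Mul(Rational(1, 2), Pow(-600, -1), Add(-1132, -600))) = Add(Add(Rational(-2, 3), Rational(-247, 54)), Mul(Rational(1, 2), Rational(-1, 600), -1732)) = Add(Rational(-283, 54), Rational(433, 300)) = Rational(-10253, 2700)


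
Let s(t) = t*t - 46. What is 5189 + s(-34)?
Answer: 6299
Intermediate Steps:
s(t) = -46 + t² (s(t) = t² - 46 = -46 + t²)
5189 + s(-34) = 5189 + (-46 + (-34)²) = 5189 + (-46 + 1156) = 5189 + 1110 = 6299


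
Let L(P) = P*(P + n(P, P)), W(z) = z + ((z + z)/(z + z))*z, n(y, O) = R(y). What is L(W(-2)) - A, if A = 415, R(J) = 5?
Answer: -419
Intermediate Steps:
n(y, O) = 5
W(z) = 2*z (W(z) = z + ((2*z)/((2*z)))*z = z + ((2*z)*(1/(2*z)))*z = z + 1*z = z + z = 2*z)
L(P) = P*(5 + P) (L(P) = P*(P + 5) = P*(5 + P))
L(W(-2)) - A = (2*(-2))*(5 + 2*(-2)) - 1*415 = -4*(5 - 4) - 415 = -4*1 - 415 = -4 - 415 = -419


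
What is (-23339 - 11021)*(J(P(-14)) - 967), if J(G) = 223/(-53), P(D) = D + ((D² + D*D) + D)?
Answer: 1768646640/53 ≈ 3.3371e+7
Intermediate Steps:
P(D) = 2*D + 2*D² (P(D) = D + ((D² + D²) + D) = D + (2*D² + D) = D + (D + 2*D²) = 2*D + 2*D²)
J(G) = -223/53 (J(G) = 223*(-1/53) = -223/53)
(-23339 - 11021)*(J(P(-14)) - 967) = (-23339 - 11021)*(-223/53 - 967) = -34360*(-51474/53) = 1768646640/53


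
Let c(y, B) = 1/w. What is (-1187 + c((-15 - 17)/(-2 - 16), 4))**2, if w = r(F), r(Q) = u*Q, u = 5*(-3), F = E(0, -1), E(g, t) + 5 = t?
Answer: 11412435241/8100 ≈ 1.4089e+6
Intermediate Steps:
E(g, t) = -5 + t
F = -6 (F = -5 - 1 = -6)
u = -15
r(Q) = -15*Q
w = 90 (w = -15*(-6) = 90)
c(y, B) = 1/90
(-1187 + c((-15 - 17)/(-2 - 16), 4))**2 = (-1187 + 1/90)**2 = (-106829/90)**2 = 11412435241/8100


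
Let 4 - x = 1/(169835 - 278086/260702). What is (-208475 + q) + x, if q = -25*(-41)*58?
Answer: -3299030331872233/22138023042 ≈ -1.4902e+5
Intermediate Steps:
x = 88551961817/22138023042 (x = 4 - 1/(169835 - 278086/260702) = 4 - 1/(169835 - 278086*1/260702) = 4 - 1/(169835 - 139043/130351) = 4 - 1/22138023042/130351 = 4 - 1*130351/22138023042 = 4 - 130351/22138023042 = 88551961817/22138023042 ≈ 4.0000)
q = 59450 (q = 1025*58 = 59450)
(-208475 + q) + x = (-208475 + 59450) + 88551961817/22138023042 = -149025 + 88551961817/22138023042 = -3299030331872233/22138023042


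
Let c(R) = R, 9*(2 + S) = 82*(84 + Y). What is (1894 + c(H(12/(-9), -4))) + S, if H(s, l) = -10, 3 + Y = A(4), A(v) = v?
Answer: 23908/9 ≈ 2656.4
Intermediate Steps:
Y = 1 (Y = -3 + 4 = 1)
S = 6952/9 (S = -2 + (82*(84 + 1))/9 = -2 + (82*85)/9 = -2 + (⅑)*6970 = -2 + 6970/9 = 6952/9 ≈ 772.44)
(1894 + c(H(12/(-9), -4))) + S = (1894 - 10) + 6952/9 = 1884 + 6952/9 = 23908/9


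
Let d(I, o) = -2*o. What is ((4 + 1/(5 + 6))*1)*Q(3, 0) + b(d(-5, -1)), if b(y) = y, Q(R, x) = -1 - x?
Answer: -23/11 ≈ -2.0909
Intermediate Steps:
((4 + 1/(5 + 6))*1)*Q(3, 0) + b(d(-5, -1)) = ((4 + 1/(5 + 6))*1)*(-1 - 1*0) - 2*(-1) = ((4 + 1/11)*1)*(-1 + 0) + 2 = ((4 + 1/11)*1)*(-1) + 2 = ((45/11)*1)*(-1) + 2 = (45/11)*(-1) + 2 = -45/11 + 2 = -23/11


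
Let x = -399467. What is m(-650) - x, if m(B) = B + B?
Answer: 398167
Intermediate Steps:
m(B) = 2*B
m(-650) - x = 2*(-650) - 1*(-399467) = -1300 + 399467 = 398167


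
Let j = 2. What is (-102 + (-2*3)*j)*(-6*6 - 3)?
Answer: 4446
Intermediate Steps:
(-102 + (-2*3)*j)*(-6*6 - 3) = (-102 - 2*3*2)*(-6*6 - 3) = (-102 - 6*2)*(-36 - 3) = (-102 - 12)*(-39) = -114*(-39) = 4446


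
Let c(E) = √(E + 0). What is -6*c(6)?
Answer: -6*√6 ≈ -14.697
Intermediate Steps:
c(E) = √E
-6*c(6) = -6*√6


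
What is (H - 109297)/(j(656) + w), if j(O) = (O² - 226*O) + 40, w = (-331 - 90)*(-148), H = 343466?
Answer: 234169/344428 ≈ 0.67988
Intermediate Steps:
w = 62308 (w = -421*(-148) = 62308)
j(O) = 40 + O² - 226*O
(H - 109297)/(j(656) + w) = (343466 - 109297)/((40 + 656² - 226*656) + 62308) = 234169/((40 + 430336 - 148256) + 62308) = 234169/(282120 + 62308) = 234169/344428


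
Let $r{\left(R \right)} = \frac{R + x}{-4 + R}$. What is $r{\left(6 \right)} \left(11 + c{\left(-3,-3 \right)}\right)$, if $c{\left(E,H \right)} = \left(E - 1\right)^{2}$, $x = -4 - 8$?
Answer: $-81$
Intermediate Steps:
$x = -12$ ($x = -4 - 8 = -12$)
$c{\left(E,H \right)} = \left(-1 + E\right)^{2}$
$r{\left(R \right)} = \frac{-12 + R}{-4 + R}$ ($r{\left(R \right)} = \frac{R - 12}{-4 + R} = \frac{-12 + R}{-4 + R}$)
$r{\left(6 \right)} \left(11 + c{\left(-3,-3 \right)}\right) = \frac{-12 + 6}{-4 + 6} \left(11 + \left(-1 - 3\right)^{2}\right) = \frac{1}{2} \left(-6\right) \left(11 + \left(-4\right)^{2}\right) = \frac{1}{2} \left(-6\right) \left(11 + 16\right) = \left(-3\right) 27 = -81$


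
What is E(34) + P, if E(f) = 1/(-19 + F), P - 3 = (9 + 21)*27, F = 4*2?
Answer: 8942/11 ≈ 812.91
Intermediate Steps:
F = 8
P = 813 (P = 3 + (9 + 21)*27 = 3 + 30*27 = 3 + 810 = 813)
E(f) = -1/11 (E(f) = 1/(-19 + 8) = 1/(-11) = -1/11)
E(34) + P = -1/11 + 813 = 8942/11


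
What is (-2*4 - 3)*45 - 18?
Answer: -513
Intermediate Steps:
(-2*4 - 3)*45 - 18 = (-8 - 3)*45 - 18 = -11*45 - 18 = -495 - 18 = -513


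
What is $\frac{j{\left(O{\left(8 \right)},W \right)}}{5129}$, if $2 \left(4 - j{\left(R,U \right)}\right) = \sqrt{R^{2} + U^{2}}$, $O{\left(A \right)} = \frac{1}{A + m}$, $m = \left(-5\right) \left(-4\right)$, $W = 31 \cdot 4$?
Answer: $\frac{4}{5129} - \frac{\sqrt{12054785}}{287224} \approx -0.011308$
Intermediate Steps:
$W = 124$
$m = 20$
$O{\left(A \right)} = \frac{1}{20 + A}$ ($O{\left(A \right)} = \frac{1}{A + 20} = \frac{1}{20 + A}$)
$j{\left(R,U \right)} = 4 - \frac{\sqrt{R^{2} + U^{2}}}{2}$
$\frac{j{\left(O{\left(8 \right)},W \right)}}{5129} = \frac{4 - \frac{\sqrt{\left(\frac{1}{20 + 8}\right)^{2} + 124^{2}}}{2}}{5129} = \left(4 - \frac{\sqrt{\left(\frac{1}{28}\right)^{2} + 15376}}{2}\right) \frac{1}{5129} = \left(4 - \frac{\sqrt{\frac{1}{784} + 15376}}{2}\right) \frac{1}{5129} = \left(4 - \frac{\sqrt{\frac{12054785}{784}}}{2}\right) \frac{1}{5129} = \left(4 - \frac{\frac{1}{28} \sqrt{12054785}}{2}\right) \frac{1}{5129} = \left(4 - \frac{\sqrt{12054785}}{56}\right) \frac{1}{5129} = \frac{4}{5129} - \frac{\sqrt{12054785}}{287224}$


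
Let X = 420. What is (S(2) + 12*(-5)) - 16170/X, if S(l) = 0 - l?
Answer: -201/2 ≈ -100.50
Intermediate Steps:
S(l) = -l
(S(2) + 12*(-5)) - 16170/X = (-1*2 + 12*(-5)) - 16170/420 = (-2 - 60) - 16170/420 = -62 - 210*11/60 = -62 - 77/2 = -201/2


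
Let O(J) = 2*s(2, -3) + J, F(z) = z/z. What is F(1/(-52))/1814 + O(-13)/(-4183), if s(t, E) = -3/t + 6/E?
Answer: 40463/7587962 ≈ 0.0053325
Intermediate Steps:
F(z) = 1
O(J) = -7 + J (O(J) = 2*(-3/2 + 6/(-3)) + J = 2*(-3*1/2 + 6*(-1/3)) + J = 2*(-3/2 - 2) + J = 2*(-7/2) + J = -7 + J)
F(1/(-52))/1814 + O(-13)/(-4183) = 1/1814 + (-7 - 13)/(-4183) = 1*(1/1814) - 20*(-1/4183) = 1/1814 + 20/4183 = 40463/7587962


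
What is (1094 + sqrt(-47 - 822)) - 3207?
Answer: -2113 + I*sqrt(869) ≈ -2113.0 + 29.479*I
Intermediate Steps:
(1094 + sqrt(-47 - 822)) - 3207 = (1094 + sqrt(-869)) - 3207 = (1094 + I*sqrt(869)) - 3207 = -2113 + I*sqrt(869)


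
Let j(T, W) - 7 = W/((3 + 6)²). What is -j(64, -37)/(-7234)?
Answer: 265/292977 ≈ 0.00090451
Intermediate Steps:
j(T, W) = 7 + W/81 (j(T, W) = 7 + W/((3 + 6)²) = 7 + W/(9²) = 7 + W/81)
-j(64, -37)/(-7234) = -(7 + (1/81)*(-37))/(-7234) = -(7 - 37/81)*(-1)/7234 = -530*(-1)/(81*7234) = -1*(-265/292977) = 265/292977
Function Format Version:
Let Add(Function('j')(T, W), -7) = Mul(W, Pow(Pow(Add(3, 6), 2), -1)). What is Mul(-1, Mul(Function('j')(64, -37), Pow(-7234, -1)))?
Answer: Rational(265, 292977) ≈ 0.00090451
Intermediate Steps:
Function('j')(T, W) = Add(7, Mul(Rational(1, 81), W)) (Function('j')(T, W) = Add(7, Mul(W, Pow(Pow(Add(3, 6), 2), -1))) = Add(7, Mul(W, Pow(Pow(9, 2), -1))) = Add(7, Mul(W, Pow(81, -1))) = Add(7, Mul(W, Rational(1, 81))) = Add(7, Mul(Rational(1, 81), W)))
Mul(-1, Mul(Function('j')(64, -37), Pow(-7234, -1))) = Mul(-1, Mul(Add(7, Mul(Rational(1, 81), -37)), Pow(-7234, -1))) = Mul(-1, Mul(Add(7, Rational(-37, 81)), Rational(-1, 7234))) = Mul(-1, Mul(Rational(530, 81), Rational(-1, 7234))) = Mul(-1, Rational(-265, 292977)) = Rational(265, 292977)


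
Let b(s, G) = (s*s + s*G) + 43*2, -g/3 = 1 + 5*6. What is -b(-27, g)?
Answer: -3326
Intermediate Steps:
g = -93 (g = -3*(1 + 5*6) = -3*(1 + 30) = -3*31 = -93)
b(s, G) = 86 + s² + G*s (b(s, G) = (s² + G*s) + 86 = 86 + s² + G*s)
-b(-27, g) = -(86 + (-27)² - 93*(-27)) = -(86 + 729 + 2511) = -1*3326 = -3326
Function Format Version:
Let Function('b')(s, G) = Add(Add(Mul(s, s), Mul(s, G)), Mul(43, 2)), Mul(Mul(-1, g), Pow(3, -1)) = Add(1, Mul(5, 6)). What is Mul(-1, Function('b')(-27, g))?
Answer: -3326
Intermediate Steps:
g = -93 (g = Mul(-3, Add(1, Mul(5, 6))) = Mul(-3, Add(1, 30)) = Mul(-3, 31) = -93)
Function('b')(s, G) = Add(86, Pow(s, 2), Mul(G, s)) (Function('b')(s, G) = Add(Add(Pow(s, 2), Mul(G, s)), 86) = Add(86, Pow(s, 2), Mul(G, s)))
Mul(-1, Function('b')(-27, g)) = Mul(-1, Add(86, Pow(-27, 2), Mul(-93, -27))) = Mul(-1, Add(86, 729, 2511)) = Mul(-1, 3326) = -3326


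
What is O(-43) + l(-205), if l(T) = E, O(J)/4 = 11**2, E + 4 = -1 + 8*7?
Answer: 535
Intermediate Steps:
E = 51 (E = -4 + (-1 + 8*7) = -4 + (-1 + 56) = -4 + 55 = 51)
O(J) = 484 (O(J) = 4*11**2 = 4*121 = 484)
l(T) = 51
O(-43) + l(-205) = 484 + 51 = 535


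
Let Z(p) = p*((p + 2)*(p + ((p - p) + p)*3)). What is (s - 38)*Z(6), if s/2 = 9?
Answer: -23040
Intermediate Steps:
s = 18 (s = 2*9 = 18)
Z(p) = 4*p**2*(2 + p) (Z(p) = p*((2 + p)*(p + (0 + p)*3)) = p*((2 + p)*(p + p*3)) = p*((2 + p)*(p + 3*p)) = p*((2 + p)*(4*p)) = p*(4*p*(2 + p)) = 4*p**2*(2 + p))
(s - 38)*Z(6) = (18 - 38)*(4*6**2*(2 + 6)) = -80*36*8 = -20*1152 = -23040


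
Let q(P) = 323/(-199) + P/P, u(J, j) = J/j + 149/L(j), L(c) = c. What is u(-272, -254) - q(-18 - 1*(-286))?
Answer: 55973/50546 ≈ 1.1074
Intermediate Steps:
u(J, j) = 149/j + J/j (u(J, j) = J/j + 149/j = 149/j + J/j)
q(P) = -124/199 (q(P) = 323*(-1/199) + 1 = -323/199 + 1 = -124/199)
u(-272, -254) - q(-18 - 1*(-286)) = (149 - 272)/(-254) - 1*(-124/199) = -1/254*(-123) + 124/199 = 123/254 + 124/199 = 55973/50546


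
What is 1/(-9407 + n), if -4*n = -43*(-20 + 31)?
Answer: -4/37155 ≈ -0.00010766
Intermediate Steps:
n = 473/4 (n = -(-43)*(-20 + 31)/4 = -(-43)*11/4 = -1/4*(-473) = 473/4 ≈ 118.25)
1/(-9407 + n) = 1/(-9407 + 473/4) = 1/(-37155/4) = -4/37155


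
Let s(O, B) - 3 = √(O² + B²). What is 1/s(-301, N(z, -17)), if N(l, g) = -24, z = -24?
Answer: -3/91168 + √91177/91168 ≈ 0.0032792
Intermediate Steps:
s(O, B) = 3 + √(B² + O²) (s(O, B) = 3 + √(O² + B²) = 3 + √(B² + O²))
1/s(-301, N(z, -17)) = 1/(3 + √((-24)² + (-301)²)) = 1/(3 + √(576 + 90601)) = 1/(3 + √91177)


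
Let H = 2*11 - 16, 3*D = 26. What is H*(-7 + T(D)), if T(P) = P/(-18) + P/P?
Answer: -350/9 ≈ -38.889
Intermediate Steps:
D = 26/3 (D = (⅓)*26 = 26/3 ≈ 8.6667)
H = 6 (H = 22 - 16 = 6)
T(P) = 1 - P/18 (T(P) = P*(-1/18) + 1 = -P/18 + 1 = 1 - P/18)
H*(-7 + T(D)) = 6*(-7 + (1 - 1/18*26/3)) = 6*(-7 + (1 - 13/27)) = 6*(-7 + 14/27) = 6*(-175/27) = -350/9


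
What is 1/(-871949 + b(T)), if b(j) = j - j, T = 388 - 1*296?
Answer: -1/871949 ≈ -1.1469e-6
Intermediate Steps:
T = 92 (T = 388 - 296 = 92)
b(j) = 0
1/(-871949 + b(T)) = 1/(-871949 + 0) = 1/(-871949) = -1/871949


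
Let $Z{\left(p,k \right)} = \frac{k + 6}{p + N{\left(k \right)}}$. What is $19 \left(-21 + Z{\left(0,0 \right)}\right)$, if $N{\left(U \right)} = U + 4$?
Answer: $- \frac{741}{2} \approx -370.5$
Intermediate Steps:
$N{\left(U \right)} = 4 + U$
$Z{\left(p,k \right)} = \frac{6 + k}{4 + k + p}$ ($Z{\left(p,k \right)} = \frac{k + 6}{p + \left(4 + k\right)} = \frac{6 + k}{4 + k + p}$)
$19 \left(-21 + Z{\left(0,0 \right)}\right) = 19 \left(-21 + \frac{6 + 0}{4 + 0 + 0}\right) = 19 \left(-21 + \frac{1}{4} \cdot 6\right) = 19 \left(-21 + \frac{3}{2}\right) = 19 \left(- \frac{39}{2}\right) = - \frac{741}{2}$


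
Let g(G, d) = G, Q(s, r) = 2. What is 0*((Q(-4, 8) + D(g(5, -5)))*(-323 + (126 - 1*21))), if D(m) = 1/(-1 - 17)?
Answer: 0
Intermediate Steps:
D(m) = -1/18 (D(m) = 1/(-18) = -1/18)
0*((Q(-4, 8) + D(g(5, -5)))*(-323 + (126 - 1*21))) = 0*((2 - 1/18)*(-323 + (126 - 1*21))) = 0*(35*(-323 + (126 - 21))/18) = 0*(35*(-323 + 105)/18) = 0*((35/18)*(-218)) = 0*(-3815/9) = 0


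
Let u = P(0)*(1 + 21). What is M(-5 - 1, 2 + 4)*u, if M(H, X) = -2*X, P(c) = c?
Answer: 0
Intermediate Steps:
u = 0 (u = 0*(1 + 21) = 0*22 = 0)
M(-5 - 1, 2 + 4)*u = -2*(2 + 4)*0 = -2*6*0 = -12*0 = 0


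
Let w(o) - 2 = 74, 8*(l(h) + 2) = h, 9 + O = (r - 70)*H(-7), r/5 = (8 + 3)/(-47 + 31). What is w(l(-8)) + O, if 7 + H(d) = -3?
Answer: 6411/8 ≈ 801.38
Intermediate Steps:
r = -55/16 (r = 5*((8 + 3)/(-47 + 31)) = 5*(11/(-16)) = 5*(11*(-1/16)) = 5*(-11/16) = -55/16 ≈ -3.4375)
H(d) = -10 (H(d) = -7 - 3 = -10)
O = 5803/8 (O = -9 + (-55/16 - 70)*(-10) = -9 - 1175/16*(-10) = -9 + 5875/8 = 5803/8 ≈ 725.38)
l(h) = -2 + h/8
w(o) = 76 (w(o) = 2 + 74 = 76)
w(l(-8)) + O = 76 + 5803/8 = 6411/8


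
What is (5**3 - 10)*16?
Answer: 1840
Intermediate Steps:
(5**3 - 10)*16 = (125 - 10)*16 = 115*16 = 1840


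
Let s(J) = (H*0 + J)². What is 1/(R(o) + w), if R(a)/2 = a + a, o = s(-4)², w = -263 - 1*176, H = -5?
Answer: 1/585 ≈ 0.0017094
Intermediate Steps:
s(J) = J² (s(J) = (-5*0 + J)² = (0 + J)² = J²)
w = -439 (w = -263 - 176 = -439)
o = 256 (o = ((-4)²)² = 16² = 256)
R(a) = 4*a (R(a) = 2*(a + a) = 2*(2*a) = 4*a)
1/(R(o) + w) = 1/(4*256 - 439) = 1/(1024 - 439) = 1/585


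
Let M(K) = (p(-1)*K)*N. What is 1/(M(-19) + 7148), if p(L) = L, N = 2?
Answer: 1/7186 ≈ 0.00013916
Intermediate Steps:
M(K) = -2*K (M(K) = -K*2 = -2*K)
1/(M(-19) + 7148) = 1/(-2*(-19) + 7148) = 1/(38 + 7148) = 1/7186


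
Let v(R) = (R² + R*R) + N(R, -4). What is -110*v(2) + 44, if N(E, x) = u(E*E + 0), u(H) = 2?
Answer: -1056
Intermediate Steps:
N(E, x) = 2
v(R) = 2 + 2*R² (v(R) = (R² + R*R) + 2 = (R² + R²) + 2 = 2*R² + 2 = 2 + 2*R²)
-110*v(2) + 44 = -110*(2 + 2*2²) + 44 = -110*(2 + 2*4) + 44 = -110*(2 + 8) + 44 = -110*10 + 44 = -1100 + 44 = -1056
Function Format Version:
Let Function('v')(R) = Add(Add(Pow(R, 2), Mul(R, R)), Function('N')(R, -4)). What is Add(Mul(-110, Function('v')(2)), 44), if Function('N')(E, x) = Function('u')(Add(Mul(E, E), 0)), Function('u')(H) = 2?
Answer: -1056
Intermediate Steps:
Function('N')(E, x) = 2
Function('v')(R) = Add(2, Mul(2, Pow(R, 2))) (Function('v')(R) = Add(Add(Pow(R, 2), Mul(R, R)), 2) = Add(Add(Pow(R, 2), Pow(R, 2)), 2) = Add(Mul(2, Pow(R, 2)), 2) = Add(2, Mul(2, Pow(R, 2))))
Add(Mul(-110, Function('v')(2)), 44) = Add(Mul(-110, Add(2, Mul(2, Pow(2, 2)))), 44) = Add(Mul(-110, Add(2, Mul(2, 4))), 44) = Add(Mul(-110, Add(2, 8)), 44) = Add(Mul(-110, 10), 44) = Add(-1100, 44) = -1056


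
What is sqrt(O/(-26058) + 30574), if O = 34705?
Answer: sqrt(20759433692046)/26058 ≈ 174.85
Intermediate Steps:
sqrt(O/(-26058) + 30574) = sqrt(34705/(-26058) + 30574) = sqrt(34705*(-1/26058) + 30574) = sqrt(-34705/26058 + 30574) = sqrt(796662587/26058) = sqrt(20759433692046)/26058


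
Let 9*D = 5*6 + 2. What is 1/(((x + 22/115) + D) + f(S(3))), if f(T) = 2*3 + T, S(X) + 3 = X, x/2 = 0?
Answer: 1035/10088 ≈ 0.10260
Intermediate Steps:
x = 0 (x = 2*0 = 0)
S(X) = -3 + X
f(T) = 6 + T
D = 32/9 (D = (5*6 + 2)/9 = (30 + 2)/9 = (⅑)*32 = 32/9 ≈ 3.5556)
1/(((x + 22/115) + D) + f(S(3))) = 1/(((0 + 22/115) + 32/9) + (6 + (-3 + 3))) = 1/(((0 + 22*(1/115)) + 32/9) + (6 + 0)) = 1/(((0 + 22/115) + 32/9) + 6) = 1/((22/115 + 32/9) + 6) = 1/(3878/1035 + 6) = 1/(10088/1035) = 1035/10088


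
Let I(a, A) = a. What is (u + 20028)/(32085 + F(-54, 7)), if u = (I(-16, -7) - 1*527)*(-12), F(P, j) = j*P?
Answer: 8848/10569 ≈ 0.83716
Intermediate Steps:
F(P, j) = P*j
u = 6516 (u = (-16 - 1*527)*(-12) = (-16 - 527)*(-12) = -543*(-12) = 6516)
(u + 20028)/(32085 + F(-54, 7)) = (6516 + 20028)/(32085 - 54*7) = 26544/(32085 - 378) = 26544/31707 = 26544*(1/31707) = 8848/10569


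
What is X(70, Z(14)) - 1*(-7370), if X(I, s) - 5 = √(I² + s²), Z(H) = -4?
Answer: 7375 + 2*√1229 ≈ 7445.1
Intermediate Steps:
X(I, s) = 5 + √(I² + s²)
X(70, Z(14)) - 1*(-7370) = (5 + √(70² + (-4)²)) - 1*(-7370) = (5 + √(4900 + 16)) + 7370 = (5 + √4916) + 7370 = (5 + 2*√1229) + 7370 = 7375 + 2*√1229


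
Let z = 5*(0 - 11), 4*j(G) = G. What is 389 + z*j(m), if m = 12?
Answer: 224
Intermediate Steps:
j(G) = G/4
z = -55 (z = 5*(-11) = -55)
389 + z*j(m) = 389 - 55*12/4 = 389 - 55*3 = 389 - 165 = 224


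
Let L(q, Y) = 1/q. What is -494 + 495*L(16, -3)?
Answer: -7409/16 ≈ -463.06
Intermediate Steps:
-494 + 495*L(16, -3) = -494 + 495/16 = -7409/16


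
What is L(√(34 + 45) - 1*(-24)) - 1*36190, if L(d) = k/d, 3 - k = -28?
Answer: -17985686/497 - 31*√79/497 ≈ -36189.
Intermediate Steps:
k = 31 (k = 3 - 1*(-28) = 3 + 28 = 31)
L(d) = 31/d
L(√(34 + 45) - 1*(-24)) - 1*36190 = 31/(√(34 + 45) - 1*(-24)) - 1*36190 = 31/(√79 + 24) - 36190 = 31/(24 + √79) - 36190 = -36190 + 31/(24 + √79)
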